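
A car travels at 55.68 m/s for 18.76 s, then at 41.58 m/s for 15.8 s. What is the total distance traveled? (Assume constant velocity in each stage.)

d₁ = v₁t₁ = 55.68 × 18.76 = 1044.5568 m
d₂ = v₂t₂ = 41.58 × 15.8 = 656.964 m
d_total = 1044.5568 + 656.964 = 1701.52 m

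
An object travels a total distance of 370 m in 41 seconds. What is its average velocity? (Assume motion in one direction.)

v_avg = Δd / Δt = 370 / 41 = 9.02 m/s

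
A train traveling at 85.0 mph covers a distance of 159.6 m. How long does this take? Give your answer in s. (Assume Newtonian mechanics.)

v = 85.0 mph × 0.44704 = 37.9984 m/s
t = d / v = 159.6 / 37.9984 = 4.2 s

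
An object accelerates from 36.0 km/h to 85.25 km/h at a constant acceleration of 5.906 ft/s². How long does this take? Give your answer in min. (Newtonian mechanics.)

v₀ = 36.0 km/h × 0.2777777777777778 = 10.0 m/s
v = 85.25 km/h × 0.2777777777777778 = 23.6806 m/s
a = 5.906 ft/s² × 0.3048 = 1.80015 m/s²
t = (v - v₀) / a = (23.6806 - 10.0) / 1.80015 = 7.5997 s
t = 7.5997 s / 60.0 = 0.1267 min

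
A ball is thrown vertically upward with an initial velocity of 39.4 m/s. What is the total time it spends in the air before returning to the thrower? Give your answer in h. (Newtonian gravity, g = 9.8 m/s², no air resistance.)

t_total = 2 × v₀ / g = 2 × 39.4 / 9.8 = 8.04082 s
t_total = 8.04082 s / 3600.0 = 0.002234 h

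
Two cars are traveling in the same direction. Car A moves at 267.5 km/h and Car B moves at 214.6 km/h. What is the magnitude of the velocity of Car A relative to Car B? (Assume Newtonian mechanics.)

v_rel = |v_A - v_B| = |267.5 - 214.6| = 52.9 km/h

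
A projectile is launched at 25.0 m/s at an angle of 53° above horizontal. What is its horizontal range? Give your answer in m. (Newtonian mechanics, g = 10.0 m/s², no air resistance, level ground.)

R = v₀² × sin(2θ) / g = 25.0² × sin(2 × 53°) / 10.0 = 625.0 × 0.961262 / 10.0 = 60.08 m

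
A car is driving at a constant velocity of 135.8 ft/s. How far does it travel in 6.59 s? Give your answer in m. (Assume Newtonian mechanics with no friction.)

v = 135.8 ft/s × 0.3048 = 41.3918 m/s
d = v × t = 41.3918 × 6.59 = 272.8 m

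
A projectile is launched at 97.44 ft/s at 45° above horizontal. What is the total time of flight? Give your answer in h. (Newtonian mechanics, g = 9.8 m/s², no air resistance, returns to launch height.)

v₀ = 97.44 ft/s × 0.3048 = 29.6997 m/s
T = 2 × v₀ × sin(θ) / g = 2 × 29.6997 × sin(45°) / 9.8 = 2 × 29.6997 × 0.707107 / 9.8 = 4.28589 s
T = 4.28589 s / 3600.0 = 0.001191 h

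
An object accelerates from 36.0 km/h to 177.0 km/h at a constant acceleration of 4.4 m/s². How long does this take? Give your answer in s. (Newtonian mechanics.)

v₀ = 36.0 km/h × 0.2777777777777778 = 10.0 m/s
v = 177.0 km/h × 0.2777777777777778 = 49.1667 m/s
t = (v - v₀) / a = (49.1667 - 10.0) / 4.4 = 8.902 s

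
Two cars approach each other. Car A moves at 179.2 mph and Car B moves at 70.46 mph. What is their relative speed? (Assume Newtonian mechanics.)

v_rel = v_A + v_B = 179.2 + 70.46 = 249.66 mph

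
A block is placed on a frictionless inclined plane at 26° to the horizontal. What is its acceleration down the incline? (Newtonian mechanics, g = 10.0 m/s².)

a = g sin(θ) = 10.0 × sin(26°) = 10.0 × 0.4384 = 4.38 m/s²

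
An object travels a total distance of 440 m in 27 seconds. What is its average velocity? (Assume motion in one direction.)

v_avg = Δd / Δt = 440 / 27 = 16.3 m/s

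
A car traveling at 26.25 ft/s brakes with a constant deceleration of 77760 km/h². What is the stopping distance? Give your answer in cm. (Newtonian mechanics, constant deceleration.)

v₀ = 26.25 ft/s × 0.3048 = 8.001 m/s
a = 77760 km/h² × 7.716049382716049e-05 = 6.0 m/s²
d = v₀² / (2a) = 8.001² / (2 × 6.0) = 64.016 / 12.0 = 5.33467 m
d = 5.33467 m / 0.01 = 533.5 cm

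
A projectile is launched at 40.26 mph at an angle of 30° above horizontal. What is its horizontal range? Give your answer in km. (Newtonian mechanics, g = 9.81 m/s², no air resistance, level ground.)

v₀ = 40.26 mph × 0.44704 = 17.9978 m/s
R = v₀² × sin(2θ) / g = 17.9978² × sin(2 × 30°) / 9.81 = 323.921 × 0.866025 / 9.81 = 28.5957 m
R = 28.5957 m / 1000.0 = 0.0286 km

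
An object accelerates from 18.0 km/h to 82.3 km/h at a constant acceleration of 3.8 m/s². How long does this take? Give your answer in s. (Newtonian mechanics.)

v₀ = 18.0 km/h × 0.2777777777777778 = 5.0 m/s
v = 82.3 km/h × 0.2777777777777778 = 22.8611 m/s
t = (v - v₀) / a = (22.8611 - 5.0) / 3.8 = 4.7 s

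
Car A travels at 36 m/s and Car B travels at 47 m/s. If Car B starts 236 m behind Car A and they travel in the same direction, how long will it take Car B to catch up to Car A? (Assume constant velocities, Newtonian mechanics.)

Relative speed: v_rel = 47 - 36 = 11 m/s
Time to catch: t = d₀/v_rel = 236/11 = 21.45 s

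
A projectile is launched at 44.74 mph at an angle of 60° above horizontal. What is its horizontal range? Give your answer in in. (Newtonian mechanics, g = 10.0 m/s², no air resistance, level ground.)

v₀ = 44.74 mph × 0.44704 = 20.0006 m/s
R = v₀² × sin(2θ) / g = 20.0006² × sin(2 × 60°) / 10.0 = 400.024 × 0.866025 / 10.0 = 34.6431 m
R = 34.6431 m / 0.0254 = 1364 in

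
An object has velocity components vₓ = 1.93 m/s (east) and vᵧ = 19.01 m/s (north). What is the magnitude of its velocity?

|v| = √(vₓ² + vᵧ²) = √(1.93² + 19.01²) = √(365.105) = 19.11 m/s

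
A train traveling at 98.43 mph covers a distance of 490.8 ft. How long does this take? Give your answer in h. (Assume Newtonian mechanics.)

d = 490.8 ft × 0.3048 = 149.596 m
v = 98.43 mph × 0.44704 = 44.0021 m/s
t = d / v = 149.596 / 44.0021 = 3.39975 s
t = 3.39975 s / 3600.0 = 0.0009444 h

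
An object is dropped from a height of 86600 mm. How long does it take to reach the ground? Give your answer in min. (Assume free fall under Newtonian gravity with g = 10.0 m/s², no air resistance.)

h = 86600 mm × 0.001 = 86.6 m
t = √(2h/g) = √(2 × 86.6 / 10.0) = 4.16173 s
t = 4.16173 s / 60.0 = 0.06936 min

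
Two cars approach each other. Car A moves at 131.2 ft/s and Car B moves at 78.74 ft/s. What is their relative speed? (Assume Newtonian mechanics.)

v_rel = v_A + v_B = 131.2 + 78.74 = 209.94 ft/s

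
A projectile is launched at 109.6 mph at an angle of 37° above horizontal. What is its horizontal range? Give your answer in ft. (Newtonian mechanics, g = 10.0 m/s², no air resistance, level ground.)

v₀ = 109.6 mph × 0.44704 = 48.9956 m/s
R = v₀² × sin(2θ) / g = 48.9956² × sin(2 × 37°) / 10.0 = 2400.57 × 0.961262 / 10.0 = 230.758 m
R = 230.758 m / 0.3048 = 757.1 ft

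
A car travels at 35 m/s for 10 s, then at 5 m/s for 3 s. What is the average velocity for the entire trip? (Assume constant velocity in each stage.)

d₁ = v₁t₁ = 35 × 10 = 350 m
d₂ = v₂t₂ = 5 × 3 = 15 m
d_total = 365 m, t_total = 13 s
v_avg = d_total/t_total = 365/13 = 28.08 m/s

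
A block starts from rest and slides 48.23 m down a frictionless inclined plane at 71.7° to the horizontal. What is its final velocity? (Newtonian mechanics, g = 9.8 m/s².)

a = g sin(θ) = 9.8 × sin(71.7°) = 9.3044 m/s²
v = √(2ad) = √(2 × 9.3044 × 48.23) = 29.96 m/s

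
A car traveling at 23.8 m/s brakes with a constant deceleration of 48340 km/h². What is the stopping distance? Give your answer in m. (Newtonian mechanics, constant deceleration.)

a = 48340 km/h² × 7.716049382716049e-05 = 3.72994 m/s²
d = v₀² / (2a) = 23.8² / (2 × 3.72994) = 566.44 / 7.45988 = 75.93 m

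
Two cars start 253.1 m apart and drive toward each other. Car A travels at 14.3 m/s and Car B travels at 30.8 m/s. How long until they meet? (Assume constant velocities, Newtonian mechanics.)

Combined speed: v_combined = 14.3 + 30.8 = 45.1 m/s
Time to meet: t = d/v_combined = 253.1/45.1 = 5.61 s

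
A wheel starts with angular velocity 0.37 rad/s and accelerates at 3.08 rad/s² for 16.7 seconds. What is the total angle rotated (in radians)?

θ = ω₀t + ½αt² = 0.37×16.7 + ½×3.08×16.7² = 435.67 rad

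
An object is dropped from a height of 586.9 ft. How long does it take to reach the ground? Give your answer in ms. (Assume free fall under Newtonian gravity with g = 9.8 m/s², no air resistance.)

h = 586.9 ft × 0.3048 = 178.887 m
t = √(2h/g) = √(2 × 178.887 / 9.8) = 6.04215 s
t = 6.04215 s / 0.001 = 6042 ms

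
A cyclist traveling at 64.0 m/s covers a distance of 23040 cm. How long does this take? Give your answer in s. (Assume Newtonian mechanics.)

d = 23040 cm × 0.01 = 230.4 m
t = d / v = 230.4 / 64.0 = 3.6 s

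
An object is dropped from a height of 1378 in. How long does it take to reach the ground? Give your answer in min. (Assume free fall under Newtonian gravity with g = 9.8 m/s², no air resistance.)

h = 1378 in × 0.0254 = 35.0012 m
t = √(2h/g) = √(2 × 35.0012 / 9.8) = 2.67266 s
t = 2.67266 s / 60.0 = 0.04454 min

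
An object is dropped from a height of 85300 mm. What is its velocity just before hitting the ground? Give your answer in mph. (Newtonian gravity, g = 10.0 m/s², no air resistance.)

h = 85300 mm × 0.001 = 85.3 m
v = √(2gh) = √(2 × 10.0 × 85.3) = 41.3038 m/s
v = 41.3038 m/s / 0.44704 = 92.39 mph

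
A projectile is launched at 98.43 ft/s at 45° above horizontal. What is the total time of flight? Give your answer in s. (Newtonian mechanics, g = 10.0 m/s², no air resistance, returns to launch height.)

v₀ = 98.43 ft/s × 0.3048 = 30.0015 m/s
T = 2 × v₀ × sin(θ) / g = 2 × 30.0015 × sin(45°) / 10.0 = 2 × 30.0015 × 0.707107 / 10.0 = 4.243 s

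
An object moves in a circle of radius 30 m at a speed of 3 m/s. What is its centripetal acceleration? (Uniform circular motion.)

a_c = v²/r = 3²/30 = 9/30 = 0.3 m/s²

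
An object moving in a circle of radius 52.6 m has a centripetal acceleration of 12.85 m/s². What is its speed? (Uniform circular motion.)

v = √(a_c × r) = √(12.85 × 52.6) = 26.0 m/s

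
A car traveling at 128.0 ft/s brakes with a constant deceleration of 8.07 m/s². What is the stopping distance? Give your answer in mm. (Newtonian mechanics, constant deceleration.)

v₀ = 128.0 ft/s × 0.3048 = 39.0144 m/s
d = v₀² / (2a) = 39.0144² / (2 × 8.07) = 1522.12 / 16.14 = 94.3073 m
d = 94.3073 m / 0.001 = 94310 mm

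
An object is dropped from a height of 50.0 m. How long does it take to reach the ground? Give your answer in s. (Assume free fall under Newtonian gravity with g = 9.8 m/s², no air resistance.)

t = √(2h/g) = √(2 × 50.0 / 9.8) = 3.194 s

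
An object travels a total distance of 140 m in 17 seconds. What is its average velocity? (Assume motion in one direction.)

v_avg = Δd / Δt = 140 / 17 = 8.24 m/s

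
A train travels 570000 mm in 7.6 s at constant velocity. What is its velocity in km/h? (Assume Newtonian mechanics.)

d = 570000 mm × 0.001 = 570.0 m
v = d / t = 570.0 / 7.6 = 75.0 m/s
v = 75.0 m/s / 0.2777777777777778 = 270.0 km/h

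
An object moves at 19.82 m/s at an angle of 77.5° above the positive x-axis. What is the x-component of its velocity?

vₓ = v cos(θ) = 19.82 × cos(77.5°) = 4.29 m/s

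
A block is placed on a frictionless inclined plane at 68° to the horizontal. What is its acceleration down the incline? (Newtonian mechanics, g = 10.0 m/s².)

a = g sin(θ) = 10.0 × sin(68°) = 10.0 × 0.9272 = 9.27 m/s²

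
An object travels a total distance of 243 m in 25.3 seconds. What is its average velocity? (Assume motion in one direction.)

v_avg = Δd / Δt = 243 / 25.3 = 9.6 m/s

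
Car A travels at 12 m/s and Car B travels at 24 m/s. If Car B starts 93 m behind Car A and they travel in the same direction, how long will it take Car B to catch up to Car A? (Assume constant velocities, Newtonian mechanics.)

Relative speed: v_rel = 24 - 12 = 12 m/s
Time to catch: t = d₀/v_rel = 93/12 = 7.75 s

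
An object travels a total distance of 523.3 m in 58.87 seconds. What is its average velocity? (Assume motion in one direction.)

v_avg = Δd / Δt = 523.3 / 58.87 = 8.89 m/s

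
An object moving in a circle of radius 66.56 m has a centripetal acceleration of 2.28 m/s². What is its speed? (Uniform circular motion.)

v = √(a_c × r) = √(2.28 × 66.56) = 12.32 m/s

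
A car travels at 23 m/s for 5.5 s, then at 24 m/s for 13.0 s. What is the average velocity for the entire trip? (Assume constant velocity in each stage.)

d₁ = v₁t₁ = 23 × 5.5 = 126.5 m
d₂ = v₂t₂ = 24 × 13.0 = 312.0 m
d_total = 438.5 m, t_total = 18.5 s
v_avg = d_total/t_total = 438.5/18.5 = 23.7 m/s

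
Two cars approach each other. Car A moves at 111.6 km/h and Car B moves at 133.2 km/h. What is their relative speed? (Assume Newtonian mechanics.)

v_rel = v_A + v_B = 111.6 + 133.2 = 244.8 km/h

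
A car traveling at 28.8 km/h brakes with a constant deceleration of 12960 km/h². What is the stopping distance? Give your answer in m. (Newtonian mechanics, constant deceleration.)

v₀ = 28.8 km/h × 0.2777777777777778 = 8.0 m/s
a = 12960 km/h² × 7.716049382716049e-05 = 1.0 m/s²
d = v₀² / (2a) = 8.0² / (2 × 1.0) = 64.0 / 2.0 = 32.0 m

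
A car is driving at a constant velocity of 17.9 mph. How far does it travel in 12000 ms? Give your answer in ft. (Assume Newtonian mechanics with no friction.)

v = 17.9 mph × 0.44704 = 8.00202 m/s
t = 12000 ms × 0.001 = 12.0 s
d = v × t = 8.00202 × 12.0 = 96.0242 m
d = 96.0242 m / 0.3048 = 315.0 ft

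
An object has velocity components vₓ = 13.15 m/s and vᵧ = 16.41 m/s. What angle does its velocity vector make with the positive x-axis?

θ = arctan(vᵧ/vₓ) = arctan(16.41/13.15) = 51.29°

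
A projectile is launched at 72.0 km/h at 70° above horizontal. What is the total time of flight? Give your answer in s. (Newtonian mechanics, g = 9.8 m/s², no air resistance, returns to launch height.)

v₀ = 72.0 km/h × 0.2777777777777778 = 20.0 m/s
T = 2 × v₀ × sin(θ) / g = 2 × 20.0 × sin(70°) / 9.8 = 2 × 20.0 × 0.939693 / 9.8 = 3.835 s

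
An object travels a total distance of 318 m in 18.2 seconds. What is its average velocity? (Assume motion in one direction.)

v_avg = Δd / Δt = 318 / 18.2 = 17.47 m/s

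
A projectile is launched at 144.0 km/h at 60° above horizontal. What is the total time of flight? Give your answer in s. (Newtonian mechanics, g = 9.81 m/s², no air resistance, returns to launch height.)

v₀ = 144.0 km/h × 0.2777777777777778 = 40.0 m/s
T = 2 × v₀ × sin(θ) / g = 2 × 40.0 × sin(60°) / 9.81 = 2 × 40.0 × 0.866025 / 9.81 = 7.062 s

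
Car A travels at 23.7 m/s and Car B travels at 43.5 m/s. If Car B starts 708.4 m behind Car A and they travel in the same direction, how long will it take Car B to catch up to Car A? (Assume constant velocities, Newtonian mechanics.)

Relative speed: v_rel = 43.5 - 23.7 = 19.8 m/s
Time to catch: t = d₀/v_rel = 708.4/19.8 = 35.78 s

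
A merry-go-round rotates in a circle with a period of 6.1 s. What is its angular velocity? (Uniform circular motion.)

ω = 2π/T = 2π/6.1 = 1.03 rad/s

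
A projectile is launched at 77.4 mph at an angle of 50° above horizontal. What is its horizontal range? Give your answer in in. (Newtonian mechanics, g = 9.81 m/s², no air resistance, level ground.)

v₀ = 77.4 mph × 0.44704 = 34.6009 m/s
R = v₀² × sin(2θ) / g = 34.6009² × sin(2 × 50°) / 9.81 = 1197.22 × 0.984808 / 9.81 = 120.187 m
R = 120.187 m / 0.0254 = 4732 in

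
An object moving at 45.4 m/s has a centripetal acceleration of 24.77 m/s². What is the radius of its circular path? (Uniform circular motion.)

r = v²/a_c = 45.4²/24.77 = 83.21 m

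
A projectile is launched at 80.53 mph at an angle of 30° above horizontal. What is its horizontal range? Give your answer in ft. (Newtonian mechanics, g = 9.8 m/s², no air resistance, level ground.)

v₀ = 80.53 mph × 0.44704 = 36.0001 m/s
R = v₀² × sin(2θ) / g = 36.0001² × sin(2 × 30°) / 9.8 = 1296.01 × 0.866025 / 9.8 = 114.528 m
R = 114.528 m / 0.3048 = 375.7 ft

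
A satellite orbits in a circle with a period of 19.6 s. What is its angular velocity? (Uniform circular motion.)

ω = 2π/T = 2π/19.6 = 0.3206 rad/s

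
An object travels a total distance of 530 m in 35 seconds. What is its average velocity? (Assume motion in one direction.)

v_avg = Δd / Δt = 530 / 35 = 15.14 m/s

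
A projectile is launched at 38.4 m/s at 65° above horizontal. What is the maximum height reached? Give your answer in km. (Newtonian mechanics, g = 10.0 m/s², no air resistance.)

H = v₀² × sin²(θ) / (2g) = 38.4² × sin(65°)² / (2 × 10.0) = 1474.56 × 0.821394 / 20.0 = 60.5597 m
H = 60.5597 m / 1000.0 = 0.06056 km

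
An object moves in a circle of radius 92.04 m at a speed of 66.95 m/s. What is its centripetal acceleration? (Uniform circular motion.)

a_c = v²/r = 66.95²/92.04 = 4482.3025/92.04 = 48.7 m/s²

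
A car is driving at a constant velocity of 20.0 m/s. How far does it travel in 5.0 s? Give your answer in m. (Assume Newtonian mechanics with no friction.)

d = v × t = 20.0 × 5.0 = 100.0 m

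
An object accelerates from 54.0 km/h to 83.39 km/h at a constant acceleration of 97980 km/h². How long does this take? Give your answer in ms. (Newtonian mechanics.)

v₀ = 54.0 km/h × 0.2777777777777778 = 15.0 m/s
v = 83.39 km/h × 0.2777777777777778 = 23.1639 m/s
a = 97980 km/h² × 7.716049382716049e-05 = 7.56019 m/s²
t = (v - v₀) / a = (23.1639 - 15.0) / 7.56019 = 1.07985 s
t = 1.07985 s / 0.001 = 1080 ms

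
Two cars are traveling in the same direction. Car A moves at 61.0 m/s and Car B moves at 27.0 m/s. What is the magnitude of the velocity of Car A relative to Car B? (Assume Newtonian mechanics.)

v_rel = |v_A - v_B| = |61.0 - 27.0| = 34.0 m/s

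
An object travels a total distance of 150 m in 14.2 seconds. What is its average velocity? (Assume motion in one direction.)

v_avg = Δd / Δt = 150 / 14.2 = 10.56 m/s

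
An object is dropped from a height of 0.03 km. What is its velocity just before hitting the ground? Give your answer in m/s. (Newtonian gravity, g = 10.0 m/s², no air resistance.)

h = 0.03 km × 1000.0 = 30.0 m
v = √(2gh) = √(2 × 10.0 × 30.0) = 24.49 m/s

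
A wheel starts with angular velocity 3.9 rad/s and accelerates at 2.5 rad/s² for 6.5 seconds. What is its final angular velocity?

ω = ω₀ + αt = 3.9 + 2.5 × 6.5 = 20.15 rad/s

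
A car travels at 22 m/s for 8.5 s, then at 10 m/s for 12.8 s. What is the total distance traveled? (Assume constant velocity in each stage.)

d₁ = v₁t₁ = 22 × 8.5 = 187.0 m
d₂ = v₂t₂ = 10 × 12.8 = 128.0 m
d_total = 187.0 + 128.0 = 315.0 m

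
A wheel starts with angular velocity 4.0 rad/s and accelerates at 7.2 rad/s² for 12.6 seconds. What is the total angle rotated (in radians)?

θ = ω₀t + ½αt² = 4.0×12.6 + ½×7.2×12.6² = 621.94 rad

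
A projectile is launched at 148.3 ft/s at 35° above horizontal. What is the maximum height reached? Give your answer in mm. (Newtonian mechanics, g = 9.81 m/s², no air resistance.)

v₀ = 148.3 ft/s × 0.3048 = 45.2018 m/s
H = v₀² × sin²(θ) / (2g) = 45.2018² × sin(35°)² / (2 × 9.81) = 2043.2 × 0.32899 / 19.62 = 34.2606 m
H = 34.2606 m / 0.001 = 34260 mm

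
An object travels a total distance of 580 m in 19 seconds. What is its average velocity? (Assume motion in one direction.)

v_avg = Δd / Δt = 580 / 19 = 30.53 m/s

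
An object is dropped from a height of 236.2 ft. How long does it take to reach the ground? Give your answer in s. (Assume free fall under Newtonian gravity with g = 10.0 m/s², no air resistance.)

h = 236.2 ft × 0.3048 = 71.9938 m
t = √(2h/g) = √(2 × 71.9938 / 10.0) = 3.795 s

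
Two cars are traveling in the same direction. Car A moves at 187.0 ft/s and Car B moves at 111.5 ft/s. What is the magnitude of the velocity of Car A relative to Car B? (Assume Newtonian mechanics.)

v_rel = |v_A - v_B| = |187.0 - 111.5| = 75.5 ft/s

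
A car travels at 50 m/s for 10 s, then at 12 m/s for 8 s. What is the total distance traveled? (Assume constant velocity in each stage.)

d₁ = v₁t₁ = 50 × 10 = 500 m
d₂ = v₂t₂ = 12 × 8 = 96 m
d_total = 500 + 96 = 596 m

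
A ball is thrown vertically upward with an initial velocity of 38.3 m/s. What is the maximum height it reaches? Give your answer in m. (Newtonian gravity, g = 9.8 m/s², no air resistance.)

h_max = v₀² / (2g) = 38.3² / (2 × 9.8) = 1466.89 / 19.6 = 74.84 m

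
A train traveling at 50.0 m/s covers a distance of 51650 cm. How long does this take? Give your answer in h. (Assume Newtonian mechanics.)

d = 51650 cm × 0.01 = 516.5 m
t = d / v = 516.5 / 50.0 = 10.33 s
t = 10.33 s / 3600.0 = 0.002869 h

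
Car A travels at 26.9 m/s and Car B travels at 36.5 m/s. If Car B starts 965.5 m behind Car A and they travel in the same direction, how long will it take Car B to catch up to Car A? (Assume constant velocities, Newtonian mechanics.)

Relative speed: v_rel = 36.5 - 26.9 = 9.6 m/s
Time to catch: t = d₀/v_rel = 965.5/9.6 = 100.57 s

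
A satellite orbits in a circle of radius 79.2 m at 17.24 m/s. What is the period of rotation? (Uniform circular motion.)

T = 2πr/v = 2π×79.2/17.24 = 28.86 s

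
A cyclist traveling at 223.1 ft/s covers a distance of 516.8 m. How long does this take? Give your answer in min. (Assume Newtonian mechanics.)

v = 223.1 ft/s × 0.3048 = 68.0009 m/s
t = d / v = 516.8 / 68.0009 = 7.5999 s
t = 7.5999 s / 60.0 = 0.1267 min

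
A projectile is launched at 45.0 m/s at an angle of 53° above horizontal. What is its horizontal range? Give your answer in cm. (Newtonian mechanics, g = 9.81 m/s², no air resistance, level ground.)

R = v₀² × sin(2θ) / g = 45.0² × sin(2 × 53°) / 9.81 = 2025.0 × 0.961262 / 9.81 = 198.426 m
R = 198.426 m / 0.01 = 19840 cm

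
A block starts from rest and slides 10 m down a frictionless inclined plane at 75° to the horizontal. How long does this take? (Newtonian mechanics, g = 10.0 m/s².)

a = g sin(θ) = 10.0 × sin(75°) = 9.6593 m/s²
t = √(2d/a) = √(2 × 10 / 9.6593) = 1.44 s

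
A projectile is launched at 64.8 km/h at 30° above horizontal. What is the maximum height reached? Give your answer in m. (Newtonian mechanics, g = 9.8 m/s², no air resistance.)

v₀ = 64.8 km/h × 0.2777777777777778 = 18.0 m/s
H = v₀² × sin²(θ) / (2g) = 18.0² × sin(30°)² / (2 × 9.8) = 324.0 × 0.25 / 19.6 = 4.133 m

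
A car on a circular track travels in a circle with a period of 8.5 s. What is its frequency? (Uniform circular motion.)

f = 1/T = 1/8.5 = 0.1176 Hz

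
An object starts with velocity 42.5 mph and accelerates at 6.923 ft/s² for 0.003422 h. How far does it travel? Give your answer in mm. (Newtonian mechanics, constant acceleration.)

v₀ = 42.5 mph × 0.44704 = 18.9992 m/s
a = 6.923 ft/s² × 0.3048 = 2.11013 m/s²
t = 0.003422 h × 3600.0 = 12.3192 s
d = v₀ × t + ½ × a × t² = 18.9992 × 12.3192 + 0.5 × 2.11013 × 12.3192² = 394.174 m
d = 394.174 m / 0.001 = 394200 mm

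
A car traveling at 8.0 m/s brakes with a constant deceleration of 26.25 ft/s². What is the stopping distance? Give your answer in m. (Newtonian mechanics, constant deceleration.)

a = 26.25 ft/s² × 0.3048 = 8.001 m/s²
d = v₀² / (2a) = 8.0² / (2 × 8.001) = 64.0 / 16.002 = 4.0 m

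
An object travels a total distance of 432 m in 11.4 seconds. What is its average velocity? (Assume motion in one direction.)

v_avg = Δd / Δt = 432 / 11.4 = 37.89 m/s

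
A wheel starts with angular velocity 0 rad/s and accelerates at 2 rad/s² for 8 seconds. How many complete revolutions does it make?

θ = ω₀t + ½αt² = 0×8 + ½×2×8² = 64.0 rad
Total revolutions = θ/(2π) = 64.0/(2π) = 10.19
Complete revolutions = ⌊10.19⌋ = 10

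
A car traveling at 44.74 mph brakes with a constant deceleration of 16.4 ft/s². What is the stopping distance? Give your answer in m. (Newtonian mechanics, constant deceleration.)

v₀ = 44.74 mph × 0.44704 = 20.0006 m/s
a = 16.4 ft/s² × 0.3048 = 4.99872 m/s²
d = v₀² / (2a) = 20.0006² / (2 × 4.99872) = 400.024 / 9.99744 = 40.01 m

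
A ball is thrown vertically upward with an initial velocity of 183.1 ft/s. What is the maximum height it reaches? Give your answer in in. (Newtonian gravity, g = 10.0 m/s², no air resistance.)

v₀ = 183.1 ft/s × 0.3048 = 55.8089 m/s
h_max = v₀² / (2g) = 55.8089² / (2 × 10.0) = 3114.63 / 20.0 = 155.732 m
h_max = 155.732 m / 0.0254 = 6131 in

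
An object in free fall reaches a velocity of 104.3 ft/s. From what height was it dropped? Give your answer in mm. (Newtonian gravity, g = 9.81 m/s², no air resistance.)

v = 104.3 ft/s × 0.3048 = 31.7906 m/s
h = v² / (2g) = 31.7906² / (2 × 9.81) = 51.5108 m
h = 51.5108 m / 0.001 = 51510 mm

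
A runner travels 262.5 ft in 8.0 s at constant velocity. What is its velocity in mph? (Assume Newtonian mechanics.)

d = 262.5 ft × 0.3048 = 80.01 m
v = d / t = 80.01 / 8.0 = 10.0013 m/s
v = 10.0013 m/s / 0.44704 = 22.37 mph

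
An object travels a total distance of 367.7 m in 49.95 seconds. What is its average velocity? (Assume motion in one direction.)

v_avg = Δd / Δt = 367.7 / 49.95 = 7.36 m/s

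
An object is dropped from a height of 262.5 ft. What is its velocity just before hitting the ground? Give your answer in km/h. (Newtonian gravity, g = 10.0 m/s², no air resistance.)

h = 262.5 ft × 0.3048 = 80.01 m
v = √(2gh) = √(2 × 10.0 × 80.01) = 40.0025 m/s
v = 40.0025 m/s / 0.2777777777777778 = 144.0 km/h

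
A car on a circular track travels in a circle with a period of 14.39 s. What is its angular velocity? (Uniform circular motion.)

ω = 2π/T = 2π/14.39 = 0.4366 rad/s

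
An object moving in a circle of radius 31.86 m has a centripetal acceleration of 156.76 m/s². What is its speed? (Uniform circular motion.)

v = √(a_c × r) = √(156.76 × 31.86) = 70.67 m/s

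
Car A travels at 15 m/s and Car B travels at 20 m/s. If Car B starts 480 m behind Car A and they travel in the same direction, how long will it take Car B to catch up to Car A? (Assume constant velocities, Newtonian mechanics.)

Relative speed: v_rel = 20 - 15 = 5 m/s
Time to catch: t = d₀/v_rel = 480/5 = 96.0 s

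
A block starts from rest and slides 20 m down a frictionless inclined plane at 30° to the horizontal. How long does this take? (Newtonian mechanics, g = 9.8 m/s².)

a = g sin(θ) = 9.8 × sin(30°) = 4.9 m/s²
t = √(2d/a) = √(2 × 20 / 4.9) = 2.86 s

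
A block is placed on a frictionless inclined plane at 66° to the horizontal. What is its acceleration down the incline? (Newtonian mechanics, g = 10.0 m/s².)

a = g sin(θ) = 10.0 × sin(66°) = 10.0 × 0.91355 = 9.14 m/s²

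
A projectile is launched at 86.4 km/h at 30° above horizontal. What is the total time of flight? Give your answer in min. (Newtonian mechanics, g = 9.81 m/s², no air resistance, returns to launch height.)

v₀ = 86.4 km/h × 0.2777777777777778 = 24.0 m/s
T = 2 × v₀ × sin(θ) / g = 2 × 24.0 × sin(30°) / 9.81 = 2 × 24.0 × 0.5 / 9.81 = 2.44648 s
T = 2.44648 s / 60.0 = 0.04077 min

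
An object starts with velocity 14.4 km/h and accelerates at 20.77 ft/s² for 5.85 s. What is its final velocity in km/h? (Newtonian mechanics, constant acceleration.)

v₀ = 14.4 km/h × 0.2777777777777778 = 4.0 m/s
a = 20.77 ft/s² × 0.3048 = 6.3307 m/s²
v = v₀ + a × t = 4.0 + 6.3307 × 5.85 = 41.0346 m/s
v = 41.0346 m/s / 0.2777777777777778 = 147.7 km/h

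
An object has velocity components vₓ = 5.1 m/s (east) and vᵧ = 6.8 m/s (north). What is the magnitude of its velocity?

|v| = √(vₓ² + vᵧ²) = √(5.1² + 6.8²) = √(72.25) = 8.5 m/s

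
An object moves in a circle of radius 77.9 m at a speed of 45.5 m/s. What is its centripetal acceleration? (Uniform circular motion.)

a_c = v²/r = 45.5²/77.9 = 2070.25/77.9 = 26.58 m/s²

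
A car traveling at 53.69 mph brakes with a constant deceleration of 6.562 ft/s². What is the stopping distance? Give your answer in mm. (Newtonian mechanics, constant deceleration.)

v₀ = 53.69 mph × 0.44704 = 24.0016 m/s
a = 6.562 ft/s² × 0.3048 = 2.0001 m/s²
d = v₀² / (2a) = 24.0016² / (2 × 2.0001) = 576.077 / 4.0002 = 144.012 m
d = 144.012 m / 0.001 = 144000 mm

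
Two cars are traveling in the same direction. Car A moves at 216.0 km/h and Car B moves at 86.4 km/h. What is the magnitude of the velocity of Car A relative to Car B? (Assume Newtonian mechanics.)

v_rel = |v_A - v_B| = |216.0 - 86.4| = 129.6 km/h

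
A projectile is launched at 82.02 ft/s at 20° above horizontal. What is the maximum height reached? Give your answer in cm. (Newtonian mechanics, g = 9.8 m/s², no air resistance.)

v₀ = 82.02 ft/s × 0.3048 = 24.9997 m/s
H = v₀² × sin²(θ) / (2g) = 24.9997² × sin(20°)² / (2 × 9.8) = 624.985 × 0.116978 / 19.6 = 3.73008 m
H = 3.73008 m / 0.01 = 373.0 cm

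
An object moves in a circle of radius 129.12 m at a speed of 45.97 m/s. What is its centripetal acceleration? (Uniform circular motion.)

a_c = v²/r = 45.97²/129.12 = 2113.2409/129.12 = 16.37 m/s²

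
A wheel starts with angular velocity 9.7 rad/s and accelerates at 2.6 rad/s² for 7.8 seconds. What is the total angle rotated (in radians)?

θ = ω₀t + ½αt² = 9.7×7.8 + ½×2.6×7.8² = 154.75 rad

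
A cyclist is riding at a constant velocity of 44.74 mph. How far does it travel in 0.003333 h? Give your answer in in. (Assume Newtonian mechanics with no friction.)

v = 44.74 mph × 0.44704 = 20.0006 m/s
t = 0.003333 h × 3600.0 = 11.9988 s
d = v × t = 20.0006 × 11.9988 = 239.983 m
d = 239.983 m / 0.0254 = 9448 in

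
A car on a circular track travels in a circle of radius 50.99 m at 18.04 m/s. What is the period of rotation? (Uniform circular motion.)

T = 2πr/v = 2π×50.99/18.04 = 17.76 s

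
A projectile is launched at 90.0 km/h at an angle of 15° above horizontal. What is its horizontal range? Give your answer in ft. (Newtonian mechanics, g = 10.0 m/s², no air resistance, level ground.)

v₀ = 90.0 km/h × 0.2777777777777778 = 25.0 m/s
R = v₀² × sin(2θ) / g = 25.0² × sin(2 × 15°) / 10.0 = 625.0 × 0.5 / 10.0 = 31.25 m
R = 31.25 m / 0.3048 = 102.5 ft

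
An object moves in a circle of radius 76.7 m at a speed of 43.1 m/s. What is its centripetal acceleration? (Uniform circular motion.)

a_c = v²/r = 43.1²/76.7 = 1857.61/76.7 = 24.22 m/s²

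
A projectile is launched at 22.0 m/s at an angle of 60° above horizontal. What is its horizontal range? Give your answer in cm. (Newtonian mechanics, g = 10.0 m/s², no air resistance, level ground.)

R = v₀² × sin(2θ) / g = 22.0² × sin(2 × 60°) / 10.0 = 484.0 × 0.866025 / 10.0 = 41.9156 m
R = 41.9156 m / 0.01 = 4192 cm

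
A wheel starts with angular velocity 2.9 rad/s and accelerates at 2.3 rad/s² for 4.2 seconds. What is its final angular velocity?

ω = ω₀ + αt = 2.9 + 2.3 × 4.2 = 12.56 rad/s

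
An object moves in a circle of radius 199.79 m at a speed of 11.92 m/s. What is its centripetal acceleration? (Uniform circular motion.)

a_c = v²/r = 11.92²/199.79 = 142.0864/199.79 = 0.71 m/s²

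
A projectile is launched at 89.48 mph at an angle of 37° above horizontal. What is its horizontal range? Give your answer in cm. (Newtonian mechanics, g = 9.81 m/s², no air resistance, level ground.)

v₀ = 89.48 mph × 0.44704 = 40.0011 m/s
R = v₀² × sin(2θ) / g = 40.0011² × sin(2 × 37°) / 9.81 = 1600.09 × 0.961262 / 9.81 = 156.79 m
R = 156.79 m / 0.01 = 15680 cm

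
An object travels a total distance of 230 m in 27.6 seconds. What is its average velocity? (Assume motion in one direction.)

v_avg = Δd / Δt = 230 / 27.6 = 8.33 m/s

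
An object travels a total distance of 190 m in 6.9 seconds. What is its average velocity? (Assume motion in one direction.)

v_avg = Δd / Δt = 190 / 6.9 = 27.54 m/s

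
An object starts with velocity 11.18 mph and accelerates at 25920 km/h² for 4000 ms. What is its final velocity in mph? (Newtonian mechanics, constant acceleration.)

v₀ = 11.18 mph × 0.44704 = 4.99791 m/s
a = 25920 km/h² × 7.716049382716049e-05 = 2.0 m/s²
t = 4000 ms × 0.001 = 4.0 s
v = v₀ + a × t = 4.99791 + 2.0 × 4.0 = 12.9979 m/s
v = 12.9979 m/s / 0.44704 = 29.08 mph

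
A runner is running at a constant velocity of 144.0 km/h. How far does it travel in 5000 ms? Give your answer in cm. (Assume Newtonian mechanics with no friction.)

v = 144.0 km/h × 0.2777777777777778 = 40.0 m/s
t = 5000 ms × 0.001 = 5.0 s
d = v × t = 40.0 × 5.0 = 200.0 m
d = 200.0 m / 0.01 = 20000 cm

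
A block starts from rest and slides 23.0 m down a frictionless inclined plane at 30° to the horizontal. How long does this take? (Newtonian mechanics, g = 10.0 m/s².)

a = g sin(θ) = 10.0 × sin(30°) = 5.0 m/s²
t = √(2d/a) = √(2 × 23.0 / 5.0) = 3.03 s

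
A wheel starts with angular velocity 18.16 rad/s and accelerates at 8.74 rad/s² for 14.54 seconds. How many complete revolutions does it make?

θ = ω₀t + ½αt² = 18.16×14.54 + ½×8.74×14.54² = 1187.915092 rad
Total revolutions = θ/(2π) = 1187.915092/(2π) = 189.06
Complete revolutions = ⌊189.06⌋ = 189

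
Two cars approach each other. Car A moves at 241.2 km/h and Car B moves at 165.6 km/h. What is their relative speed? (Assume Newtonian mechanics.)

v_rel = v_A + v_B = 241.2 + 165.6 = 406.8 km/h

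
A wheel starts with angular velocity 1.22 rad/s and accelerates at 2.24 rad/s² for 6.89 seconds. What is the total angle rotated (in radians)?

θ = ω₀t + ½αt² = 1.22×6.89 + ½×2.24×6.89² = 61.57 rad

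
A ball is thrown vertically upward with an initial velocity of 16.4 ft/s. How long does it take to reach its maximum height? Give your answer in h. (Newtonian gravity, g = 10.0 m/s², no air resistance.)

v₀ = 16.4 ft/s × 0.3048 = 4.99872 m/s
t_up = v₀ / g = 4.99872 / 10.0 = 0.499872 s
t_up = 0.499872 s / 3600.0 = 0.0001389 h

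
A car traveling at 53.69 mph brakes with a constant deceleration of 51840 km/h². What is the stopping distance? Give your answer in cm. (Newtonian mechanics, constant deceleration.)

v₀ = 53.69 mph × 0.44704 = 24.0016 m/s
a = 51840 km/h² × 7.716049382716049e-05 = 4.0 m/s²
d = v₀² / (2a) = 24.0016² / (2 × 4.0) = 576.077 / 8.0 = 72.0096 m
d = 72.0096 m / 0.01 = 7201 cm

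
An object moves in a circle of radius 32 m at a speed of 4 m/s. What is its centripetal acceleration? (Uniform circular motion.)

a_c = v²/r = 4²/32 = 16/32 = 0.5 m/s²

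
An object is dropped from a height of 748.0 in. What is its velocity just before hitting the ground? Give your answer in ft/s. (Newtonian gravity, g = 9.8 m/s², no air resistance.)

h = 748.0 in × 0.0254 = 18.9992 m
v = √(2gh) = √(2 × 9.8 × 18.9992) = 19.2973 m/s
v = 19.2973 m/s / 0.3048 = 63.31 ft/s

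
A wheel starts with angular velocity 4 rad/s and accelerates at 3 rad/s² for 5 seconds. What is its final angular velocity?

ω = ω₀ + αt = 4 + 3 × 5 = 19 rad/s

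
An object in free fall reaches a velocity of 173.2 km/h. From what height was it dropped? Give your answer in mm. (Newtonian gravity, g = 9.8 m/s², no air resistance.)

v = 173.2 km/h × 0.2777777777777778 = 48.1111 m/s
h = v² / (2g) = 48.1111² / (2 × 9.8) = 118.096 m
h = 118.096 m / 0.001 = 118100 mm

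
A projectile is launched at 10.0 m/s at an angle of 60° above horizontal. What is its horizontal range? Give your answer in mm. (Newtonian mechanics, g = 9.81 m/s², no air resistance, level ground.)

R = v₀² × sin(2θ) / g = 10.0² × sin(2 × 60°) / 9.81 = 100.0 × 0.866025 / 9.81 = 8.82798 m
R = 8.82798 m / 0.001 = 8828 mm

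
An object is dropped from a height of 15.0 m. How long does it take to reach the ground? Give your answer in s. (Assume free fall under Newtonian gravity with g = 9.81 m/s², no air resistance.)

t = √(2h/g) = √(2 × 15.0 / 9.81) = 1.749 s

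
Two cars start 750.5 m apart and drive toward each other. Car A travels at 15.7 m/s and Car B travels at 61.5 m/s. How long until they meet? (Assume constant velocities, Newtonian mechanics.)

Combined speed: v_combined = 15.7 + 61.5 = 77.2 m/s
Time to meet: t = d/v_combined = 750.5/77.2 = 9.72 s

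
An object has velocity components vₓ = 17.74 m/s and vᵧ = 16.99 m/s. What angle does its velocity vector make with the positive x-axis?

θ = arctan(vᵧ/vₓ) = arctan(16.99/17.74) = 43.76°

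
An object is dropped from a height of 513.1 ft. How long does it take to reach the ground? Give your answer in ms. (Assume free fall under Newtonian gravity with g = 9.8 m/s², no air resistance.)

h = 513.1 ft × 0.3048 = 156.393 m
t = √(2h/g) = √(2 × 156.393 / 9.8) = 5.64951 s
t = 5.64951 s / 0.001 = 5650 ms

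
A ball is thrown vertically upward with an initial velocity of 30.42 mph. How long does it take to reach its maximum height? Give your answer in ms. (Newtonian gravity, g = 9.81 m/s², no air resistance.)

v₀ = 30.42 mph × 0.44704 = 13.599 m/s
t_up = v₀ / g = 13.599 / 9.81 = 1.38624 s
t_up = 1.38624 s / 0.001 = 1386 ms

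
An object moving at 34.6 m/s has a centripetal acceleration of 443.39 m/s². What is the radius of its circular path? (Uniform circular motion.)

r = v²/a_c = 34.6²/443.39 = 2.7 m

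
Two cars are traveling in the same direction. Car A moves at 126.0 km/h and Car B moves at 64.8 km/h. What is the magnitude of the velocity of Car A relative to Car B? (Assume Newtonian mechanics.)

v_rel = |v_A - v_B| = |126.0 - 64.8| = 61.2 km/h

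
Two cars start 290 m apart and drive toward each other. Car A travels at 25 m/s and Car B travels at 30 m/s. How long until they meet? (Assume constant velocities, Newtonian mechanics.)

Combined speed: v_combined = 25 + 30 = 55 m/s
Time to meet: t = d/v_combined = 290/55 = 5.27 s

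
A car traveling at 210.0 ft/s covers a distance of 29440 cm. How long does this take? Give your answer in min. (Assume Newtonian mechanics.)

d = 29440 cm × 0.01 = 294.4 m
v = 210.0 ft/s × 0.3048 = 64.008 m/s
t = d / v = 294.4 / 64.008 = 4.59943 s
t = 4.59943 s / 60.0 = 0.07666 min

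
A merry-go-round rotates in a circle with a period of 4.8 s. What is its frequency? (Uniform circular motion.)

f = 1/T = 1/4.8 = 0.2083 Hz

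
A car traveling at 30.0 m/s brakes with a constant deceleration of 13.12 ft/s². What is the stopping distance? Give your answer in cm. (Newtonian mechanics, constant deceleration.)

a = 13.12 ft/s² × 0.3048 = 3.99898 m/s²
d = v₀² / (2a) = 30.0² / (2 × 3.99898) = 900.0 / 7.99796 = 112.529 m
d = 112.529 m / 0.01 = 11250 cm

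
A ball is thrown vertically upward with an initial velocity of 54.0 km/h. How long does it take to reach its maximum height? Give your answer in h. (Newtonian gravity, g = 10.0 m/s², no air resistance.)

v₀ = 54.0 km/h × 0.2777777777777778 = 15.0 m/s
t_up = v₀ / g = 15.0 / 10.0 = 1.5 s
t_up = 1.5 s / 3600.0 = 0.0004167 h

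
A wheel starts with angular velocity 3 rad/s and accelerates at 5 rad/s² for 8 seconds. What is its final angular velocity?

ω = ω₀ + αt = 3 + 5 × 8 = 43 rad/s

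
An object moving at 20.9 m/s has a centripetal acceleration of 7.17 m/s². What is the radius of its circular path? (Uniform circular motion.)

r = v²/a_c = 20.9²/7.17 = 60.92 m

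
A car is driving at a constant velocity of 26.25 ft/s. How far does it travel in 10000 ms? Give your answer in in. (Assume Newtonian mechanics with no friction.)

v = 26.25 ft/s × 0.3048 = 8.001 m/s
t = 10000 ms × 0.001 = 10.0 s
d = v × t = 8.001 × 10.0 = 80.01 m
d = 80.01 m / 0.0254 = 3150 in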